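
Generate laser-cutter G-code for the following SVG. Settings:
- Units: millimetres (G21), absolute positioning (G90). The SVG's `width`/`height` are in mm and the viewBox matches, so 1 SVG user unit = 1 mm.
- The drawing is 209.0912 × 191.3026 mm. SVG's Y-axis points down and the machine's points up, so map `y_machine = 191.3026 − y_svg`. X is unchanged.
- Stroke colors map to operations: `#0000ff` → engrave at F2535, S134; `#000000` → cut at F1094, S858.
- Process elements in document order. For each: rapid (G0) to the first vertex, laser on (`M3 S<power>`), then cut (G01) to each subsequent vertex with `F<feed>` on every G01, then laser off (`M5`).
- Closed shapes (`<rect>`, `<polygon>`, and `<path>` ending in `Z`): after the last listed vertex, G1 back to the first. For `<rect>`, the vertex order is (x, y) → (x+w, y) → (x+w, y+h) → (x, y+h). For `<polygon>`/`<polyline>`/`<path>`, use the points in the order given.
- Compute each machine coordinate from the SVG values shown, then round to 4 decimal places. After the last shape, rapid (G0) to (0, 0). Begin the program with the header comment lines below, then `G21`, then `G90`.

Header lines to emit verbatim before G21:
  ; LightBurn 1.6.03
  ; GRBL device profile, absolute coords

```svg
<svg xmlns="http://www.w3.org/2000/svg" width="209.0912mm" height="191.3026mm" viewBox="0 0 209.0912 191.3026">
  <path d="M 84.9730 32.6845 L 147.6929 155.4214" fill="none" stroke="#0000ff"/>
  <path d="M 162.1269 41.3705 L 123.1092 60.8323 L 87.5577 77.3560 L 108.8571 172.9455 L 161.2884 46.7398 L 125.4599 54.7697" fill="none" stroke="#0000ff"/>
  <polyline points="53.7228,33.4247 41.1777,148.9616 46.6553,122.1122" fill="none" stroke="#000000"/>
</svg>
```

Since the viewBox matches the mm dimensions, user units are millimetres directly. The only transform is the Y-flip y_m = 191.3026 − y_svg.

Shape 1 is a line segment drawn with `<path>`. Its stroke #0000ff means engrave at S134, F2535. After flipping Y the toolpath is (84.9730,158.6181) → (147.6929,35.8812).

Shape 2 is a open polyline drawn with `<path>`. Its stroke #0000ff means engrave at S134, F2535. After flipping Y the toolpath is (162.1269,149.9321) → (123.1092,130.4703) → (87.5577,113.9466) → (108.8571,18.3571) → (161.2884,144.5628) → (125.4599,136.5329).

Shape 3 is a open polyline drawn with `<polyline>`. Its stroke #000000 means cut at S858, F1094. After flipping Y the toolpath is (53.7228,157.8779) → (41.1777,42.3410) → (46.6553,69.1904).

; LightBurn 1.6.03
; GRBL device profile, absolute coords
G21
G90
G0 X84.9730 Y158.6181
M3 S134
G01 X147.6929 Y35.8812 F2535
M5
G0 X162.1269 Y149.9321
M3 S134
G01 X123.1092 Y130.4703 F2535
G01 X87.5577 Y113.9466 F2535
G01 X108.8571 Y18.3571 F2535
G01 X161.2884 Y144.5628 F2535
G01 X125.4599 Y136.5329 F2535
M5
G0 X53.7228 Y157.8779
M3 S858
G01 X41.1777 Y42.3410 F1094
G01 X46.6553 Y69.1904 F1094
M5
G0 X0.0000 Y0.0000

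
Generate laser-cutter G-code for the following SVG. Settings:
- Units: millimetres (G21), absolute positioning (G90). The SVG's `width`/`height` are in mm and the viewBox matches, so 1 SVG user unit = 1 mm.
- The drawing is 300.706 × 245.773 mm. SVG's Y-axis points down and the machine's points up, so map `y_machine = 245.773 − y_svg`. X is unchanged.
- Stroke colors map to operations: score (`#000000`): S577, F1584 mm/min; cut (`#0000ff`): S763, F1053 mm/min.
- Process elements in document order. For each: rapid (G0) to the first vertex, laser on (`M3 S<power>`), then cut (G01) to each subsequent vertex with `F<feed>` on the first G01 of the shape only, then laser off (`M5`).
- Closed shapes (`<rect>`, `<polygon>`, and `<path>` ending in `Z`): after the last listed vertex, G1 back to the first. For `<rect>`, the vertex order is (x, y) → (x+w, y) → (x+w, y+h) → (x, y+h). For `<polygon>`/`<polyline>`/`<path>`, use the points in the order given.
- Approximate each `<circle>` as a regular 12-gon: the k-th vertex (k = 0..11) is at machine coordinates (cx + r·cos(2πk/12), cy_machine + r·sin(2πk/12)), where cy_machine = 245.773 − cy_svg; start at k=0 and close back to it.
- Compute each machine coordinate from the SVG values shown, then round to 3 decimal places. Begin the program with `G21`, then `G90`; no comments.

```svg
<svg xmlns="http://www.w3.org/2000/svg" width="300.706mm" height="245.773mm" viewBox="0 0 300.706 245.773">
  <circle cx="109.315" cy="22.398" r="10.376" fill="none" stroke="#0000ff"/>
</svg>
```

Since the viewBox matches the mm dimensions, user units are millimetres directly. The only transform is the Y-flip y_m = 245.773 − y_svg.

Shape 1 is a circle drawn with `<circle>`. Its stroke #0000ff means cut at S763, F1053. After flipping Y the toolpath is (119.691,223.375) → (118.301,228.563) → (114.503,232.361) → (109.315,233.751) → (104.127,232.361) → (100.329,228.563) → (98.939,223.375) → (100.329,218.187) → (104.127,214.389) → (109.315,212.999) → (114.503,214.389) → (118.301,218.187) → (119.691,223.375), returning to the start.

G21
G90
G0 X119.691 Y223.375
M3 S763
G01 X118.301 Y228.563 F1053
G01 X114.503 Y232.361
G01 X109.315 Y233.751
G01 X104.127 Y232.361
G01 X100.329 Y228.563
G01 X98.939 Y223.375
G01 X100.329 Y218.187
G01 X104.127 Y214.389
G01 X109.315 Y212.999
G01 X114.503 Y214.389
G01 X118.301 Y218.187
G01 X119.691 Y223.375
M5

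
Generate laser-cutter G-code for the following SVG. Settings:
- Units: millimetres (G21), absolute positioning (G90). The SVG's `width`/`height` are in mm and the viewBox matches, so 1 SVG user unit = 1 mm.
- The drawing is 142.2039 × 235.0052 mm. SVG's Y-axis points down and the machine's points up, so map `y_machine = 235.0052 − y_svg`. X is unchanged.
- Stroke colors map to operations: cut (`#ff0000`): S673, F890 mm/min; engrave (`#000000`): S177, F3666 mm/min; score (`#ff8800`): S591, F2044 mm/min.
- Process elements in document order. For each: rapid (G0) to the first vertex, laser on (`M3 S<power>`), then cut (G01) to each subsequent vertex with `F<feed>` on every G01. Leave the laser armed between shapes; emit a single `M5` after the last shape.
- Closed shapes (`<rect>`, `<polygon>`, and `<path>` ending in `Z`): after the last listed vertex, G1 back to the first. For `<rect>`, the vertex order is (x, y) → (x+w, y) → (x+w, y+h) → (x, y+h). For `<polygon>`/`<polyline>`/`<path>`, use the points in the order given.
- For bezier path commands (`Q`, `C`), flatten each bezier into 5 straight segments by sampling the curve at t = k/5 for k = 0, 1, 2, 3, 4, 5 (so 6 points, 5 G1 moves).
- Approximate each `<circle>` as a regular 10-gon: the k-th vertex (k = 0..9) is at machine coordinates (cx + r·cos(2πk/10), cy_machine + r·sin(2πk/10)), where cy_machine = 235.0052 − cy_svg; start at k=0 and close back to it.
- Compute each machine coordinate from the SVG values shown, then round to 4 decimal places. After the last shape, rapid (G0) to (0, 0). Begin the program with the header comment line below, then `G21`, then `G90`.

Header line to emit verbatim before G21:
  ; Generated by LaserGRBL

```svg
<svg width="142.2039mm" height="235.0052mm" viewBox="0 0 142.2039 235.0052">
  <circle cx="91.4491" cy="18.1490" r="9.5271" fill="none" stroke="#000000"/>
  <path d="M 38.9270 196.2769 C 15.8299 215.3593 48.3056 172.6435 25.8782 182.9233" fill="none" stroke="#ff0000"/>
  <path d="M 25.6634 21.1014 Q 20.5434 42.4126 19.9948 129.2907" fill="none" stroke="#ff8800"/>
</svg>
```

; Generated by LaserGRBL
G21
G90
G0 X100.9762 Y216.8562
M3 S177
G01 X99.1567 Y222.4561 F3666
G01 X94.3931 Y225.9170 F3666
G01 X88.5051 Y225.9170 F3666
G01 X83.7415 Y222.4561 F3666
G01 X81.9220 Y216.8562 F3666
G01 X83.7415 Y211.2563 F3666
G01 X88.5051 Y207.7954 F3666
G01 X94.3931 Y207.7954 F3666
G01 X99.1567 Y211.2563 F3666
G01 X100.9762 Y216.8562 F3666
G0 X38.9270 Y38.7283
M3 S673
G01 X30.8537 Y33.7763 F890
G01 X30.8150 Y38.1458 F890
G01 X33.5080 Y46.3266 F890
G01 X33.6301 Y52.8087 F890
G01 X25.8782 Y52.0819 F890
G0 X25.6634 Y213.9038
M3 S591
G01 X23.7983 Y202.7566 F2044
G01 X22.2988 Y186.3641 F2044
G01 X21.1651 Y164.7263 F2044
G01 X20.3971 Y137.8431 F2044
G01 X19.9948 Y105.7145 F2044
M5
G0 X0.0000 Y0.0000

Since the viewBox matches the mm dimensions, user units are millimetres directly. The only transform is the Y-flip y_m = 235.0052 − y_svg.

Shape 1 is a circle drawn with `<circle>`. Its stroke #000000 means engrave at S177, F3666. After flipping Y the toolpath is (100.9762,216.8562) → (99.1567,222.4561) → (94.3931,225.9170) → (88.5051,225.9170) → (83.7415,222.4561) → (81.9220,216.8562) → (83.7415,211.2563) → (88.5051,207.7954) → (94.3931,207.7954) → (99.1567,211.2563) → (100.9762,216.8562), returning to the start.

Shape 2 is a cubic bezier drawn with `<path>`. Its stroke #ff0000 means cut at S673, F890. After flipping Y the toolpath is (38.9270,38.7283) → (30.8537,33.7763) → (30.8150,38.1458) → (33.5080,46.3266) → (33.6301,52.8087) → (25.8782,52.0819).

Shape 3 is a quadratic bezier drawn with `<path>`. Its stroke #ff8800 means score at S591, F2044. After flipping Y the toolpath is (25.6634,213.9038) → (23.7983,202.7566) → (22.2988,186.3641) → (21.1651,164.7263) → (20.3971,137.8431) → (19.9948,105.7145).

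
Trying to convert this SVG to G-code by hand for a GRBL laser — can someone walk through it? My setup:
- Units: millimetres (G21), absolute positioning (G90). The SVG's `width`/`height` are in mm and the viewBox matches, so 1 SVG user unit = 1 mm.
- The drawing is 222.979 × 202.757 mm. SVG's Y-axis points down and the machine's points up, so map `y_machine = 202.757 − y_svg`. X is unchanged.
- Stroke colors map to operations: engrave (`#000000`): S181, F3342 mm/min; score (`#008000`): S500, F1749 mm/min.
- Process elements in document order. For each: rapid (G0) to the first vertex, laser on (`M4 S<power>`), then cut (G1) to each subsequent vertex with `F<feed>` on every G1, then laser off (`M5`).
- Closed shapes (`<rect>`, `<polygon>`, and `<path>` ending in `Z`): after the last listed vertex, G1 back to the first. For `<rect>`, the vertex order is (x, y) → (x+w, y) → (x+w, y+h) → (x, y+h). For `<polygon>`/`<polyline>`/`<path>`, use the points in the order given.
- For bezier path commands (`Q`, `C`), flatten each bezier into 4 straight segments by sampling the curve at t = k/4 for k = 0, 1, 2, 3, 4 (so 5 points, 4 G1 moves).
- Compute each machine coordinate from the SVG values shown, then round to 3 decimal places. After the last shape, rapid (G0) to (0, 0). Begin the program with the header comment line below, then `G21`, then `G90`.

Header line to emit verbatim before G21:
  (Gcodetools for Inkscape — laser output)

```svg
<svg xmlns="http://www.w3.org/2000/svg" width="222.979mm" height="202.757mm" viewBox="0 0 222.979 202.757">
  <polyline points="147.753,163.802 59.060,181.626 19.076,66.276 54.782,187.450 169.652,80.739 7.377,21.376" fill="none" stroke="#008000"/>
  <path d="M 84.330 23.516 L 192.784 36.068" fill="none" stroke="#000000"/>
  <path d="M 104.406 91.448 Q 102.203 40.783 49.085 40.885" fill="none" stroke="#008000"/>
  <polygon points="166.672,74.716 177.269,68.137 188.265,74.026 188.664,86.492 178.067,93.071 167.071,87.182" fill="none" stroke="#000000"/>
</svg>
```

1 u = 1 mm; y_m = 202.757 − y.

[1] `<polyline>` open polyline, #008000→score S500 F1749: (147.753,38.955) → (59.060,21.131) → (19.076,136.481) → (54.782,15.307) → (169.652,122.018) → (7.377,181.381)

[2] `<path>` line segment, #000000→engrave S181 F3342: (84.330,179.241) → (192.784,166.689)

[3] `<path>` quadratic bezier, #008000→score S500 F1749: (104.406,111.309) → (100.122,133.469) → (89.474,149.282) → (72.462,158.750) → (49.085,161.872)

[4] `<polygon>` regular polygon, #000000→engrave S181 F3342: (166.672,128.041) → (177.269,134.620) → (188.265,128.731) → (188.664,116.265) → (178.067,109.686) → (167.071,115.575) → (166.672,128.041) (closed)

(Gcodetools for Inkscape — laser output)
G21
G90
G0 X147.753 Y38.955
M4 S500
G1 X59.060 Y21.131 F1749
G1 X19.076 Y136.481 F1749
G1 X54.782 Y15.307 F1749
G1 X169.652 Y122.018 F1749
G1 X7.377 Y181.381 F1749
M5
G0 X84.330 Y179.241
M4 S181
G1 X192.784 Y166.689 F3342
M5
G0 X104.406 Y111.309
M4 S500
G1 X100.122 Y133.469 F1749
G1 X89.474 Y149.282 F1749
G1 X72.462 Y158.750 F1749
G1 X49.085 Y161.872 F1749
M5
G0 X166.672 Y128.041
M4 S181
G1 X177.269 Y134.620 F3342
G1 X188.265 Y128.731 F3342
G1 X188.664 Y116.265 F3342
G1 X178.067 Y109.686 F3342
G1 X167.071 Y115.575 F3342
G1 X166.672 Y128.041 F3342
M5
G0 X0.000 Y0.000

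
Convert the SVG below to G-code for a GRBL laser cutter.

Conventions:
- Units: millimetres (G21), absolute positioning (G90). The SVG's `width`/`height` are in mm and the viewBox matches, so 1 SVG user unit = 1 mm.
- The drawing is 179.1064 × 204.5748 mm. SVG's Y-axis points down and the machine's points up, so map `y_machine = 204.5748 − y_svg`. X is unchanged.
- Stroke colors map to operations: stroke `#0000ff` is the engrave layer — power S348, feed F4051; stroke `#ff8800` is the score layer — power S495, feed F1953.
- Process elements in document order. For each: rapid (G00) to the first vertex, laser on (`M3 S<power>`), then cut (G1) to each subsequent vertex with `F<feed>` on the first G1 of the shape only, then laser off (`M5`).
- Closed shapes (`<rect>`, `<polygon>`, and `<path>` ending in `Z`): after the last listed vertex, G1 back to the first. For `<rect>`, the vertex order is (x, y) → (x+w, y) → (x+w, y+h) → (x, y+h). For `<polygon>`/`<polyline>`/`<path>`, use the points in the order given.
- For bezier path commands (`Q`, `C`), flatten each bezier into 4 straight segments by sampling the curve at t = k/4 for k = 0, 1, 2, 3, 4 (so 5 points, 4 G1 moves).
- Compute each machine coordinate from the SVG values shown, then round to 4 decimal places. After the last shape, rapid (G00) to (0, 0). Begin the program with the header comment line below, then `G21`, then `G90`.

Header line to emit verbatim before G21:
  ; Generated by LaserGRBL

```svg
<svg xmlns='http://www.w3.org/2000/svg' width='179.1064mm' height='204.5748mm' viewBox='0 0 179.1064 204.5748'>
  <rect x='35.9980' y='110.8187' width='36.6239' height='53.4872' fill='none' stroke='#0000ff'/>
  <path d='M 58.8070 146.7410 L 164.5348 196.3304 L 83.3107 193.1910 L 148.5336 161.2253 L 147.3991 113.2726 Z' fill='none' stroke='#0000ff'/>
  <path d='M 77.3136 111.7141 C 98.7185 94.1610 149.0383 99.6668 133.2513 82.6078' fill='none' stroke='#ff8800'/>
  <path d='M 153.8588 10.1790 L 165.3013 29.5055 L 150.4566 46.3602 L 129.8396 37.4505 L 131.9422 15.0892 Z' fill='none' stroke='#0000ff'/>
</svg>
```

; Generated by LaserGRBL
G21
G90
G00 X35.9980 Y93.7561
M3 S348
G1 X72.6219 Y93.7561 F4051
G1 X72.6219 Y40.2689
G1 X35.9980 Y40.2689
G1 X35.9980 Y93.7561
M5
G00 X58.8070 Y57.8338
M3 S348
G1 X164.5348 Y8.2444 F4051
G1 X83.3107 Y11.3838
G1 X148.5336 Y43.3495
G1 X147.3991 Y91.3022
G1 X58.8070 Y57.8338
M5
G00 X77.3136 Y92.8607
M3 S495
G1 X97.3041 Y102.4149 F1953
G1 X119.2294 Y107.5991
G1 X134.1812 Y112.6908
G1 X133.2513 Y121.9670
M5
G00 X153.8588 Y194.3958
M3 S348
G1 X165.3013 Y175.0693 F4051
G1 X150.4566 Y158.2146
G1 X129.8396 Y167.1243
G1 X131.9422 Y189.4856
G1 X153.8588 Y194.3958
M5
G00 X0.0000 Y0.0000

1 u = 1 mm; y_m = 204.5748 − y.

[1] `<rect>` rectangle, #0000ff→engrave S348 F4051: (35.9980,93.7561) → (72.6219,93.7561) → (72.6219,40.2689) → (35.9980,40.2689) → (35.9980,93.7561) (closed)

[2] `<path>` closed polygon, #0000ff→engrave S348 F4051: (58.8070,57.8338) → (164.5348,8.2444) → (83.3107,11.3838) → (148.5336,43.3495) → (147.3991,91.3022) → (58.8070,57.8338) (closed)

[3] `<path>` cubic bezier, #ff8800→score S495 F1953: (77.3136,92.8607) → (97.3041,102.4149) → (119.2294,107.5991) → (134.1812,112.6908) → (133.2513,121.9670)

[4] `<path>` regular polygon, #0000ff→engrave S348 F4051: (153.8588,194.3958) → (165.3013,175.0693) → (150.4566,158.2146) → (129.8396,167.1243) → (131.9422,189.4856) → (153.8588,194.3958) (closed)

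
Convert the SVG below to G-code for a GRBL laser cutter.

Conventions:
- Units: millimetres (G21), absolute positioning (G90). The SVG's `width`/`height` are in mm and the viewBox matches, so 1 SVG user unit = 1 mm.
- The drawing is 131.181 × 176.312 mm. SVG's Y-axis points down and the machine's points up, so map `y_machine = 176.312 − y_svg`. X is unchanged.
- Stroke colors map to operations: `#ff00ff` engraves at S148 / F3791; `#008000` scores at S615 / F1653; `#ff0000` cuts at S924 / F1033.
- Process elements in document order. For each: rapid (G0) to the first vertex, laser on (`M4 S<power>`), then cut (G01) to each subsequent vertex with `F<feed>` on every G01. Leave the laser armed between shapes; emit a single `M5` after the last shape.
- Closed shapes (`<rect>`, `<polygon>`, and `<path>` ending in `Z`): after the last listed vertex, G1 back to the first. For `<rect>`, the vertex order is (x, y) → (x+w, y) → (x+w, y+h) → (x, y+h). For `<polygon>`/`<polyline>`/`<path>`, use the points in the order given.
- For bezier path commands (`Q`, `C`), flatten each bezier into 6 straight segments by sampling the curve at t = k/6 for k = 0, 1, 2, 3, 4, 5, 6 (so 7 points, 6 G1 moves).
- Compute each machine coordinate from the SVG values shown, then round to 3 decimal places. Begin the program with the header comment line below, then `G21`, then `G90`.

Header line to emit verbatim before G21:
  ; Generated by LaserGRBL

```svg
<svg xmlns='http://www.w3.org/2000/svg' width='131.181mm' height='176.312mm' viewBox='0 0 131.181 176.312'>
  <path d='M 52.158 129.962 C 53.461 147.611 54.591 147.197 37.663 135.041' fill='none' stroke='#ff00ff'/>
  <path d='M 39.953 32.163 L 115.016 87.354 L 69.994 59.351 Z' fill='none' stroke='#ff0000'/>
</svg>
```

; Generated by LaserGRBL
G21
G90
G0 X52.158 Y46.350
M4 S148
G01 X52.712 Y39.001 F3791
G01 X52.741 Y34.488 F3791
G01 X51.747 Y32.634 F3791
G01 X49.234 Y33.263 F3791
G01 X44.705 Y36.201 F3791
G01 X37.663 Y41.271 F3791
G0 X39.953 Y144.149
M4 S924
G01 X115.016 Y88.958 F1033
G01 X69.994 Y116.961 F1033
G01 X39.953 Y144.149 F1033
M5

viewBox `0 0 131.181 176.312` with mm width/height → 1 unit = 1 mm. Flip: y_m = 176.312 − y_svg.

**Shape 1** — `<path>` cubic bezier, stroke `#ff00ff` → engrave (S148, F3791). Control points (SVG): P0=(52.158,129.962), P1=(53.461,147.611), P2=(54.591,147.197), P3=(37.663,135.041); sampled at t=k/6. Machine vertices: (52.158,46.350) → (52.712,39.001) → (52.741,34.488) → (51.747,32.634) → (49.234,33.263) → (44.705,36.201) → (37.663,41.271). Open path.

**Shape 2** — `<path>` closed polygon, stroke `#ff0000` → cut (S924, F1033). Machine vertices: (39.953,144.149) → (115.016,88.958) → (69.994,116.961) → (39.953,144.149). Closed: final G1 returns to the first vertex.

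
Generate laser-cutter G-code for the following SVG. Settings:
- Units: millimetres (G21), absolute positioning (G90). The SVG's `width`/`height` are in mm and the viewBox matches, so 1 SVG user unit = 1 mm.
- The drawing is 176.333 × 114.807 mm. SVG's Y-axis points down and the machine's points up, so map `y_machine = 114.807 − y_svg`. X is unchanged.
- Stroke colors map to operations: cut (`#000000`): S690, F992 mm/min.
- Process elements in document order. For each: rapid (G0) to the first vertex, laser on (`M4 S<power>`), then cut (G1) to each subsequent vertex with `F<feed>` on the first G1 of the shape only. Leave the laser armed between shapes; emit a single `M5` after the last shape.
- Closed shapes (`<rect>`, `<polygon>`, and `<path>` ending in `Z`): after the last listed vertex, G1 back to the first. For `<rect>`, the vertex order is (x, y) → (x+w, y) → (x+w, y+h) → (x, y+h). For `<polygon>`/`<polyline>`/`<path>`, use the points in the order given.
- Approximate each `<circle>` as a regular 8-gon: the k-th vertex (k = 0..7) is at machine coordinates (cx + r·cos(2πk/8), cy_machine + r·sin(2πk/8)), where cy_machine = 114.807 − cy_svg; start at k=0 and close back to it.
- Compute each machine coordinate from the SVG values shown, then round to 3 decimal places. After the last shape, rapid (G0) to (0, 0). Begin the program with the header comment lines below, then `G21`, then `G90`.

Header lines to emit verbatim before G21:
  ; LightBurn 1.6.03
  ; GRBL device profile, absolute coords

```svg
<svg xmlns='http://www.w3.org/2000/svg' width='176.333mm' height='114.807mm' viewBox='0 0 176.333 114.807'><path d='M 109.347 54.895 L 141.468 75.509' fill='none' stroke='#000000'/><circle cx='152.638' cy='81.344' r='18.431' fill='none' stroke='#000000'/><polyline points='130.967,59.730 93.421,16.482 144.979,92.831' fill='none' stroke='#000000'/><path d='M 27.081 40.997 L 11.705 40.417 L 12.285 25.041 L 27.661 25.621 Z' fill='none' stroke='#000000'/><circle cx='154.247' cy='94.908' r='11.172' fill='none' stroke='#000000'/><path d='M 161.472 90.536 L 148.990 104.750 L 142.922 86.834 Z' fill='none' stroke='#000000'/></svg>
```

Since the viewBox matches the mm dimensions, user units are millimetres directly. The only transform is the Y-flip y_m = 114.807 − y_svg.

Shape 1 is a line segment drawn with `<path>`. Its stroke #000000 means cut at S690, F992. After flipping Y the toolpath is (109.347,59.912) → (141.468,39.298).

Shape 2 is a circle drawn with `<circle>`. Its stroke #000000 means cut at S690, F992. After flipping Y the toolpath is (171.069,33.463) → (165.671,46.496) → (152.638,51.894) → (139.605,46.496) → (134.207,33.463) → (139.605,20.430) → (152.638,15.032) → (165.671,20.430) → (171.069,33.463), returning to the start.

Shape 3 is a open polyline drawn with `<polyline>`. Its stroke #000000 means cut at S690, F992. After flipping Y the toolpath is (130.967,55.077) → (93.421,98.325) → (144.979,21.976).

Shape 4 is a regular polygon drawn with `<path>`. Its stroke #000000 means cut at S690, F992. After flipping Y the toolpath is (27.081,73.810) → (11.705,74.390) → (12.285,89.766) → (27.661,89.186) → (27.081,73.810), returning to the start.

Shape 5 is a circle drawn with `<circle>`. Its stroke #000000 means cut at S690, F992. After flipping Y the toolpath is (165.419,19.899) → (162.147,27.799) → (154.247,31.071) → (146.347,27.799) → (143.075,19.899) → (146.347,11.999) → (154.247,8.727) → (162.147,11.999) → (165.419,19.899), returning to the start.

Shape 6 is a regular polygon drawn with `<path>`. Its stroke #000000 means cut at S690, F992. After flipping Y the toolpath is (161.472,24.271) → (148.990,10.057) → (142.922,27.973) → (161.472,24.271), returning to the start.

; LightBurn 1.6.03
; GRBL device profile, absolute coords
G21
G90
G0 X109.347 Y59.912
M4 S690
G1 X141.468 Y39.298 F992
G0 X171.069 Y33.463
M4 S690
G1 X165.671 Y46.496 F992
G1 X152.638 Y51.894
G1 X139.605 Y46.496
G1 X134.207 Y33.463
G1 X139.605 Y20.430
G1 X152.638 Y15.032
G1 X165.671 Y20.430
G1 X171.069 Y33.463
G0 X130.967 Y55.077
M4 S690
G1 X93.421 Y98.325 F992
G1 X144.979 Y21.976
G0 X27.081 Y73.810
M4 S690
G1 X11.705 Y74.390 F992
G1 X12.285 Y89.766
G1 X27.661 Y89.186
G1 X27.081 Y73.810
G0 X165.419 Y19.899
M4 S690
G1 X162.147 Y27.799 F992
G1 X154.247 Y31.071
G1 X146.347 Y27.799
G1 X143.075 Y19.899
G1 X146.347 Y11.999
G1 X154.247 Y8.727
G1 X162.147 Y11.999
G1 X165.419 Y19.899
G0 X161.472 Y24.271
M4 S690
G1 X148.990 Y10.057 F992
G1 X142.922 Y27.973
G1 X161.472 Y24.271
M5
G0 X0.000 Y0.000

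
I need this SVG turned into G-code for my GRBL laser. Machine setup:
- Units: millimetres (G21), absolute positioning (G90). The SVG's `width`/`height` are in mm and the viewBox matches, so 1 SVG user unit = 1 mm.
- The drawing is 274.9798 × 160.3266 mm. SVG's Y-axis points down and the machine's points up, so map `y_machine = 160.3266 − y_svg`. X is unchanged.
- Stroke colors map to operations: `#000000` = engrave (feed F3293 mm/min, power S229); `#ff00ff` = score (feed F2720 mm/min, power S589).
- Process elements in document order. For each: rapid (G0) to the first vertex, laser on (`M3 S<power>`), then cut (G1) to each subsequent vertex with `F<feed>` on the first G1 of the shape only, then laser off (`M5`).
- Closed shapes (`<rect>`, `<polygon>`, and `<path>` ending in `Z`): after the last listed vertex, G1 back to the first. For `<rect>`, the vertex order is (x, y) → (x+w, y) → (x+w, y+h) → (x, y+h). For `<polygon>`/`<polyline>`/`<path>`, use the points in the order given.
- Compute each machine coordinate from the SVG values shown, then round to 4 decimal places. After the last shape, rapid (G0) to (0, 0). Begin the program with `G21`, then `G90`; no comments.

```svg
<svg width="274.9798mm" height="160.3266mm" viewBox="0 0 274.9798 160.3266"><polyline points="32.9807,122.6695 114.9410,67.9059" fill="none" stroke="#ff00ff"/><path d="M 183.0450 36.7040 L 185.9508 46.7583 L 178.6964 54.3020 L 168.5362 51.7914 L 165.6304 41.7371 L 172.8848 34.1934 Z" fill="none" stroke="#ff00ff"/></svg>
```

viewBox `0 0 274.9798 160.3266` with mm width/height → 1 unit = 1 mm. Flip: y_m = 160.3266 − y_svg.

**Shape 1** — `<polyline>` line segment, stroke `#ff00ff` → score (S589, F2720). Machine vertices: (32.9807,37.6571) → (114.9410,92.4207). Open path.

**Shape 2** — `<path>` regular polygon, stroke `#ff00ff` → score (S589, F2720). Machine vertices: (183.0450,123.6226) → (185.9508,113.5683) → (178.6964,106.0246) → (168.5362,108.5352) → (165.6304,118.5895) → (172.8848,126.1332) → (183.0450,123.6226). Closed: final G1 returns to the first vertex.

G21
G90
G0 X32.9807 Y37.6571
M3 S589
G1 X114.9410 Y92.4207 F2720
M5
G0 X183.0450 Y123.6226
M3 S589
G1 X185.9508 Y113.5683 F2720
G1 X178.6964 Y106.0246
G1 X168.5362 Y108.5352
G1 X165.6304 Y118.5895
G1 X172.8848 Y126.1332
G1 X183.0450 Y123.6226
M5
G0 X0.0000 Y0.0000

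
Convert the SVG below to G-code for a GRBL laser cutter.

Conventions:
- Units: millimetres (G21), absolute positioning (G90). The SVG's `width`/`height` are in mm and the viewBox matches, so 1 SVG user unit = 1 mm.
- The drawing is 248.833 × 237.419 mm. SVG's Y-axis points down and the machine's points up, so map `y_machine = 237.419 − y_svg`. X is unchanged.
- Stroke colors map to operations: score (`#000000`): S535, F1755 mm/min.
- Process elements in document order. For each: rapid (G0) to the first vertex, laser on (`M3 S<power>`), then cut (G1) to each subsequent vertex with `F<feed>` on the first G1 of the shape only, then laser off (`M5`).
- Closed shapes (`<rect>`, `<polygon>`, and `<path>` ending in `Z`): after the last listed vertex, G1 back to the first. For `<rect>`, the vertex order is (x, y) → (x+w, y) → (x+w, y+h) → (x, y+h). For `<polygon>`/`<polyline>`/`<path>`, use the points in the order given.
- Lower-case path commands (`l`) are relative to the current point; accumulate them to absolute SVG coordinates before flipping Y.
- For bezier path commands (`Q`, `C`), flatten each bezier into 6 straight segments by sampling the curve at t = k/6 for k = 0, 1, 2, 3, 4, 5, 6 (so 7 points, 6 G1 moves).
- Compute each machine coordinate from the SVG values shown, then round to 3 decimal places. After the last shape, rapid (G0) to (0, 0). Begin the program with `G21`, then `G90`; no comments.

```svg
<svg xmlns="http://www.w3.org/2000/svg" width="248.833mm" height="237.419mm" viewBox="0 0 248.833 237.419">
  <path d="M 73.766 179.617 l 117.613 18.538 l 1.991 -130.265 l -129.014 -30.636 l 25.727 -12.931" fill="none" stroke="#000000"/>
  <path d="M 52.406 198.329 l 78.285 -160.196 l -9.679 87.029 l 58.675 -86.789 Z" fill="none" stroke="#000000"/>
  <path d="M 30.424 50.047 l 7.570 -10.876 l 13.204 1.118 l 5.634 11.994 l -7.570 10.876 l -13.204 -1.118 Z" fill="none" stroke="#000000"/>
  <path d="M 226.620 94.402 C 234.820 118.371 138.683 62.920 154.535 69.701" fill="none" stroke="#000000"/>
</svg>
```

G21
G90
G0 X73.766 Y57.802
M3 S535
G1 X191.379 Y39.264 F1755
G1 X193.370 Y169.529
G1 X64.356 Y200.165
G1 X90.083 Y213.096
M5
G0 X52.406 Y39.090
M3 S535
G1 X130.691 Y199.286 F1755
G1 X121.012 Y112.257
G1 X179.687 Y199.046
G1 X52.406 Y39.090
M5
G0 X30.424 Y187.372
M3 S535
G1 X37.994 Y198.248 F1755
G1 X51.198 Y197.130
G1 X56.832 Y185.136
G1 X49.262 Y174.260
G1 X36.058 Y175.378
G1 X30.424 Y187.372
M5
G0 X226.620 Y143.017
M3 S535
G1 X223.027 Y136.995 F1755
G1 X208.053 Y140.275
G1 X187.708 Y148.922
G1 X168.001 Y159.001
G1 X154.940 Y166.578
G1 X154.535 Y167.718
M5
G0 X0.000 Y0.000

viewBox `0 0 248.833 237.419` with mm width/height → 1 unit = 1 mm. Flip: y_m = 237.419 − y_svg.

**Shape 1** — `<path>` open polyline, stroke `#000000` → score (S535, F1755). Machine vertices: (73.766,57.802) → (191.379,39.264) → (193.370,169.529) → (64.356,200.165) → (90.083,213.096). Open path.

**Shape 2** — `<path>` closed polygon, stroke `#000000` → score (S535, F1755). Machine vertices: (52.406,39.090) → (130.691,199.286) → (121.012,112.257) → (179.687,199.046) → (52.406,39.090). Closed: final G1 returns to the first vertex.

**Shape 3** — `<path>` regular polygon, stroke `#000000` → score (S535, F1755). Machine vertices: (30.424,187.372) → (37.994,198.248) → (51.198,197.130) → (56.832,185.136) → (49.262,174.260) → (36.058,175.378) → (30.424,187.372). Closed: final G1 returns to the first vertex.

**Shape 4** — `<path>` cubic bezier, stroke `#000000` → score (S535, F1755). Control points (SVG): P0=(226.620,94.402), P1=(234.820,118.371), P2=(138.683,62.920), P3=(154.535,69.701); sampled at t=k/6. Machine vertices: (226.620,143.017) → (223.027,136.995) → (208.053,140.275) → (187.708,148.922) → (168.001,159.001) → (154.940,166.578) → (154.535,167.718). Open path.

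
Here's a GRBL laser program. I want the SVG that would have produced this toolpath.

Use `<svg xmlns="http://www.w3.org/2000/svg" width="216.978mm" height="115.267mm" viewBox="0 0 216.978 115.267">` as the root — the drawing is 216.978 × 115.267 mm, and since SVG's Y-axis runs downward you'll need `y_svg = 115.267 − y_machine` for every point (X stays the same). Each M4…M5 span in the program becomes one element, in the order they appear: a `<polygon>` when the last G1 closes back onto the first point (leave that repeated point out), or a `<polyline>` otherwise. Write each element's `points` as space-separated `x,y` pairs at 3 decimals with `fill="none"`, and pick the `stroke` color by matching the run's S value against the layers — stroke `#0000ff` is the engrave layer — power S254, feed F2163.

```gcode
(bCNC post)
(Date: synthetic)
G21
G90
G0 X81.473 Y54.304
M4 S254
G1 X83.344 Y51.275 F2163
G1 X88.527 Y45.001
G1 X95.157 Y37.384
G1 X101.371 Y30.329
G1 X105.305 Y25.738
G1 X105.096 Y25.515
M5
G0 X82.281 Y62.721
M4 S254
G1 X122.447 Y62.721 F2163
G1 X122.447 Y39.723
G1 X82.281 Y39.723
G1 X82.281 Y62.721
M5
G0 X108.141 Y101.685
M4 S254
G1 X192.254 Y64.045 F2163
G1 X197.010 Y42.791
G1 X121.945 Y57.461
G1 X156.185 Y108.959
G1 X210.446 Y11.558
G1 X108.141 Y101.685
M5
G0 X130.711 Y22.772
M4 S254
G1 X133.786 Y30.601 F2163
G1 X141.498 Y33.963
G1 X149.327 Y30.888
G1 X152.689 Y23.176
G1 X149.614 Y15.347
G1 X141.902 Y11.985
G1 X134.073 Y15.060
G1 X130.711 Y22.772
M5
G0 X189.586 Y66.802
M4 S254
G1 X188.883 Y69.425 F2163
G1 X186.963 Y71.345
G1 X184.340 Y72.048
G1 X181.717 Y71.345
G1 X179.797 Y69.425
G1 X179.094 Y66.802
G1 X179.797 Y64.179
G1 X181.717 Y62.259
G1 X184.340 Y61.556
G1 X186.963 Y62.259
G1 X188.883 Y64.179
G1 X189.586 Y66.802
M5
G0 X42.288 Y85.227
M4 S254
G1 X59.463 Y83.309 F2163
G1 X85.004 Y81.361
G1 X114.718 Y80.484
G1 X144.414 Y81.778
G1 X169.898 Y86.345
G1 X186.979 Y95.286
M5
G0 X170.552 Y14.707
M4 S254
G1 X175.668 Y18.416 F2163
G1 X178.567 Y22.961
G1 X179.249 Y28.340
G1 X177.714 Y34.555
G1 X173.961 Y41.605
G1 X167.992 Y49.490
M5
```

Each laser-on run becomes one SVG element. Flip Y back into SVG space with y_svg = 115.267 − y_machine. Every run uses S254, so all elements get stroke `#0000ff` (engrave).

Run 1: The run is open, so emit a `<polyline>` with points (Y-flipped): 81.473,60.963 83.344,63.992 88.527,70.266 95.157,77.883 101.371,84.938 105.305,89.529 105.096,89.752.

Run 2: The run returns to its start, so emit a `<polygon>` with points (Y-flipped): 82.281,52.546 122.447,52.546 122.447,75.544 82.281,75.544.

Run 3: The run returns to its start, so emit a `<polygon>` with points (Y-flipped): 108.141,13.582 192.254,51.222 197.010,72.476 121.945,57.806 156.185,6.308 210.446,103.709.

Run 4: The run returns to its start, so emit a `<polygon>` with points (Y-flipped): 130.711,92.495 133.786,84.666 141.498,81.304 149.327,84.379 152.689,92.091 149.614,99.920 141.902,103.282 134.073,100.207.

Run 5: The run returns to its start, so emit a `<polygon>` with points (Y-flipped): 189.586,48.465 188.883,45.842 186.963,43.922 184.340,43.219 181.717,43.922 179.797,45.842 179.094,48.465 179.797,51.088 181.717,53.008 184.340,53.711 186.963,53.008 188.883,51.088.

Run 6: The run is open, so emit a `<polyline>` with points (Y-flipped): 42.288,30.040 59.463,31.958 85.004,33.906 114.718,34.783 144.414,33.489 169.898,28.922 186.979,19.981.

Run 7: The run is open, so emit a `<polyline>` with points (Y-flipped): 170.552,100.560 175.668,96.851 178.567,92.306 179.249,86.927 177.714,80.712 173.961,73.662 167.992,65.777.

<svg xmlns="http://www.w3.org/2000/svg" width="216.978mm" height="115.267mm" viewBox="0 0 216.978 115.267">
  <polyline points="81.473,60.963 83.344,63.992 88.527,70.266 95.157,77.883 101.371,84.938 105.305,89.529 105.096,89.752" fill="none" stroke="#0000ff"/>
  <polygon points="82.281,52.546 122.447,52.546 122.447,75.544 82.281,75.544" fill="none" stroke="#0000ff"/>
  <polygon points="108.141,13.582 192.254,51.222 197.010,72.476 121.945,57.806 156.185,6.308 210.446,103.709" fill="none" stroke="#0000ff"/>
  <polygon points="130.711,92.495 133.786,84.666 141.498,81.304 149.327,84.379 152.689,92.091 149.614,99.920 141.902,103.282 134.073,100.207" fill="none" stroke="#0000ff"/>
  <polygon points="189.586,48.465 188.883,45.842 186.963,43.922 184.340,43.219 181.717,43.922 179.797,45.842 179.094,48.465 179.797,51.088 181.717,53.008 184.340,53.711 186.963,53.008 188.883,51.088" fill="none" stroke="#0000ff"/>
  <polyline points="42.288,30.040 59.463,31.958 85.004,33.906 114.718,34.783 144.414,33.489 169.898,28.922 186.979,19.981" fill="none" stroke="#0000ff"/>
  <polyline points="170.552,100.560 175.668,96.851 178.567,92.306 179.249,86.927 177.714,80.712 173.961,73.662 167.992,65.777" fill="none" stroke="#0000ff"/>
</svg>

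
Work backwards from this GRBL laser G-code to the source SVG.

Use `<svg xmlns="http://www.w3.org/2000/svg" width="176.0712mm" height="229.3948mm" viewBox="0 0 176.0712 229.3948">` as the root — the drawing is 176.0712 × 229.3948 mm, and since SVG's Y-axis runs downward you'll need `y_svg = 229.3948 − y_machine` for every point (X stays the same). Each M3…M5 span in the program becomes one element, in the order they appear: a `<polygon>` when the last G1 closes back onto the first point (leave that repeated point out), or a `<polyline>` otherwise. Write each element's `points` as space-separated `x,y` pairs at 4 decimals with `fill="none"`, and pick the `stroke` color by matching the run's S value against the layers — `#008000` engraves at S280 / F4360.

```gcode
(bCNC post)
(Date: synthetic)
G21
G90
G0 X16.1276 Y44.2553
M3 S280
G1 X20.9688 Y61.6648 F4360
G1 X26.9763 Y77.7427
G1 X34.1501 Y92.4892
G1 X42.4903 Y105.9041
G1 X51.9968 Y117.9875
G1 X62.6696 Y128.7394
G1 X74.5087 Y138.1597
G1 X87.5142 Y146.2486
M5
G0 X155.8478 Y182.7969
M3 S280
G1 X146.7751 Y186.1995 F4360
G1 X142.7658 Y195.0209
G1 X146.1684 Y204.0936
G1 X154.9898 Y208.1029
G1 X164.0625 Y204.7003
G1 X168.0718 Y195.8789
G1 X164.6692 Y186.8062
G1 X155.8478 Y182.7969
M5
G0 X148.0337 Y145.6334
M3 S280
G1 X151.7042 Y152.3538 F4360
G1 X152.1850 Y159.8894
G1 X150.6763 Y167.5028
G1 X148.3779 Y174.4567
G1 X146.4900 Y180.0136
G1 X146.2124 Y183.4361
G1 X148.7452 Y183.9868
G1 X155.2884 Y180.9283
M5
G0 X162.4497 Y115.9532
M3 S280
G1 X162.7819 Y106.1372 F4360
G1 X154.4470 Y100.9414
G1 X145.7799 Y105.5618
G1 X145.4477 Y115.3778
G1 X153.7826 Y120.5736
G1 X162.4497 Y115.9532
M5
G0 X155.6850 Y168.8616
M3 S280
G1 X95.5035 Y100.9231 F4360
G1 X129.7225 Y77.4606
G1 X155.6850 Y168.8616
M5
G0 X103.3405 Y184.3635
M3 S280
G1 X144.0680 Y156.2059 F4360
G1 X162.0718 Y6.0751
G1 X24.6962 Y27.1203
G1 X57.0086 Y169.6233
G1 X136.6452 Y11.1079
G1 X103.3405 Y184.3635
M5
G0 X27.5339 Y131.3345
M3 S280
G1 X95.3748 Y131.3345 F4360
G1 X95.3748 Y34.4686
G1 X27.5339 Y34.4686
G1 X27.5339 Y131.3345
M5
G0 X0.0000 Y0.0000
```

y_svg = 229.3948 − y_m. Every run uses S280, so all elements get stroke `#008000` (engrave).

[1] open run; points: 16.1276,185.1395 20.9688,167.7300 26.9763,151.6521 34.1501,136.9056 42.4903,123.4907 51.9968,111.4073 62.6696,100.6554 74.5087,91.2351 87.5142,83.1462

[2] closed run; points: 155.8478,46.5979 146.7751,43.1953 142.7658,34.3739 146.1684,25.3012 154.9898,21.2919 164.0625,24.6945 168.0718,33.5159 164.6692,42.5886

[3] open run; points: 148.0337,83.7614 151.7042,77.0410 152.1850,69.5054 150.6763,61.8920 148.3779,54.9381 146.4900,49.3812 146.2124,45.9587 148.7452,45.4080 155.2884,48.4665

[4] closed run; points: 162.4497,113.4416 162.7819,123.2576 154.4470,128.4534 145.7799,123.8330 145.4477,114.0170 153.7826,108.8212

[5] closed run; points: 155.6850,60.5332 95.5035,128.4717 129.7225,151.9342

[6] closed run; points: 103.3405,45.0313 144.0680,73.1889 162.0718,223.3197 24.6962,202.2745 57.0086,59.7715 136.6452,218.2869

[7] closed run; points: 27.5339,98.0603 95.3748,98.0603 95.3748,194.9262 27.5339,194.9262

<svg xmlns="http://www.w3.org/2000/svg" width="176.0712mm" height="229.3948mm" viewBox="0 0 176.0712 229.3948">
  <polyline points="16.1276,185.1395 20.9688,167.7300 26.9763,151.6521 34.1501,136.9056 42.4903,123.4907 51.9968,111.4073 62.6696,100.6554 74.5087,91.2351 87.5142,83.1462" fill="none" stroke="#008000"/>
  <polygon points="155.8478,46.5979 146.7751,43.1953 142.7658,34.3739 146.1684,25.3012 154.9898,21.2919 164.0625,24.6945 168.0718,33.5159 164.6692,42.5886" fill="none" stroke="#008000"/>
  <polyline points="148.0337,83.7614 151.7042,77.0410 152.1850,69.5054 150.6763,61.8920 148.3779,54.9381 146.4900,49.3812 146.2124,45.9587 148.7452,45.4080 155.2884,48.4665" fill="none" stroke="#008000"/>
  <polygon points="162.4497,113.4416 162.7819,123.2576 154.4470,128.4534 145.7799,123.8330 145.4477,114.0170 153.7826,108.8212" fill="none" stroke="#008000"/>
  <polygon points="155.6850,60.5332 95.5035,128.4717 129.7225,151.9342" fill="none" stroke="#008000"/>
  <polygon points="103.3405,45.0313 144.0680,73.1889 162.0718,223.3197 24.6962,202.2745 57.0086,59.7715 136.6452,218.2869" fill="none" stroke="#008000"/>
  <polygon points="27.5339,98.0603 95.3748,98.0603 95.3748,194.9262 27.5339,194.9262" fill="none" stroke="#008000"/>
</svg>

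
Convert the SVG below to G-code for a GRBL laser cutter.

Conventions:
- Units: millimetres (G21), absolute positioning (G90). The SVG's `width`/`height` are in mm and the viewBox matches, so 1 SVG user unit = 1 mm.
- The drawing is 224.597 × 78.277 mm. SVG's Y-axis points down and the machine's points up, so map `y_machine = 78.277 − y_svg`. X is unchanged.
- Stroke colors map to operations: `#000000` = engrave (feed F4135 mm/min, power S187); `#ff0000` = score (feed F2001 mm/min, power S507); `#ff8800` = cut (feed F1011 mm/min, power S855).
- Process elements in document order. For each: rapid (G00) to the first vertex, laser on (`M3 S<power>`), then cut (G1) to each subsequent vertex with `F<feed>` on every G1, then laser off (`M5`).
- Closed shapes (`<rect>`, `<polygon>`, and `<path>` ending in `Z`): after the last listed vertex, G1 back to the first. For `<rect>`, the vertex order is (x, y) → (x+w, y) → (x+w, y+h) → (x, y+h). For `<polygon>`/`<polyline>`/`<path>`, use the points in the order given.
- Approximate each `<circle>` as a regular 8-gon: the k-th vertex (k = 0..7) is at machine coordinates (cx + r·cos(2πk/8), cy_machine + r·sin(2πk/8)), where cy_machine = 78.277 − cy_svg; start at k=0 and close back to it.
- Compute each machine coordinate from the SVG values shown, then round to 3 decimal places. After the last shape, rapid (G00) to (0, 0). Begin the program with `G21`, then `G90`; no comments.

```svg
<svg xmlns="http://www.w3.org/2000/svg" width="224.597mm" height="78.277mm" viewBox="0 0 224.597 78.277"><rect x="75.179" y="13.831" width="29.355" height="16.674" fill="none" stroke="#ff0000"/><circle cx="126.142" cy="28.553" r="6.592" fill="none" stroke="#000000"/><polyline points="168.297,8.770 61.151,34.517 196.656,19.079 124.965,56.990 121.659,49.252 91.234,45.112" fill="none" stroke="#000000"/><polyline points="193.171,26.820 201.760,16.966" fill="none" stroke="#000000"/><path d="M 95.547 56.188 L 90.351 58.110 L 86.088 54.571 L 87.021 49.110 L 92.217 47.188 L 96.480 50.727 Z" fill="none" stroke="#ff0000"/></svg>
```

G21
G90
G00 X75.179 Y64.446
M3 S507
G1 X104.534 Y64.446 F2001
G1 X104.534 Y47.772 F2001
G1 X75.179 Y47.772 F2001
G1 X75.179 Y64.446 F2001
M5
G00 X132.734 Y49.724
M3 S187
G1 X130.803 Y54.385 F4135
G1 X126.142 Y56.316 F4135
G1 X121.481 Y54.385 F4135
G1 X119.550 Y49.724 F4135
G1 X121.481 Y45.063 F4135
G1 X126.142 Y43.132 F4135
G1 X130.803 Y45.063 F4135
G1 X132.734 Y49.724 F4135
M5
G00 X168.297 Y69.507
M3 S187
G1 X61.151 Y43.760 F4135
G1 X196.656 Y59.198 F4135
G1 X124.965 Y21.287 F4135
G1 X121.659 Y29.025 F4135
G1 X91.234 Y33.165 F4135
M5
G00 X193.171 Y51.457
M3 S187
G1 X201.760 Y61.311 F4135
M5
G00 X95.547 Y22.089
M3 S507
G1 X90.351 Y20.167 F2001
G1 X86.088 Y23.706 F2001
G1 X87.021 Y29.167 F2001
G1 X92.217 Y31.089 F2001
G1 X96.480 Y27.550 F2001
G1 X95.547 Y22.089 F2001
M5
G00 X0.000 Y0.000

1 u = 1 mm; y_m = 78.277 − y.

[1] `<rect>` rectangle, #ff0000→score S507 F2001: (75.179,64.446) → (104.534,64.446) → (104.534,47.772) → (75.179,47.772) → (75.179,64.446) (closed)

[2] `<circle>` circle, #000000→engrave S187 F4135: (132.734,49.724) → (130.803,54.385) → (126.142,56.316) → (121.481,54.385) → (119.550,49.724) → (121.481,45.063) → (126.142,43.132) → (130.803,45.063) → (132.734,49.724) (closed)

[3] `<polyline>` open polyline, #000000→engrave S187 F4135: (168.297,69.507) → (61.151,43.760) → (196.656,59.198) → (124.965,21.287) → (121.659,29.025) → (91.234,33.165)

[4] `<polyline>` line segment, #000000→engrave S187 F4135: (193.171,51.457) → (201.760,61.311)

[5] `<path>` regular polygon, #ff0000→score S507 F2001: (95.547,22.089) → (90.351,20.167) → (86.088,23.706) → (87.021,29.167) → (92.217,31.089) → (96.480,27.550) → (95.547,22.089) (closed)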